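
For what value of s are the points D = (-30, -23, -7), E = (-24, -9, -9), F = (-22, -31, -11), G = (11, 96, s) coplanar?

-39/2

Coplanarity ⇔ det[DE; DF; DG] = 0.
Expanding, this is linear in s: (-160)s + (-3120) = 0.
So s = -39/2.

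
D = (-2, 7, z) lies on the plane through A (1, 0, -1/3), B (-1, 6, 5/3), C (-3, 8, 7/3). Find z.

2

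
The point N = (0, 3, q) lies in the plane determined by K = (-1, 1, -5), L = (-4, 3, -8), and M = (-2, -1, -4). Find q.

-6

Coplanarity requires KL · (KM × KN) = 0.
KL = (-3, 2, -3), KM = (-1, -2, 1); the triple product is linear in q with coefficient 8 and constant term 48.
Setting it to zero: q = -6.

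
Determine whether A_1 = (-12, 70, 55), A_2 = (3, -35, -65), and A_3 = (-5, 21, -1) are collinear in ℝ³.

Yes

A_1A_2 = (15, -105, -120), A_1A_3 = (7, -49, -56).
Each component of A_1A_3 is 7/15 times the corresponding component of A_1A_2, so A_1A_3 = 7/15·A_1A_2 and the points are collinear.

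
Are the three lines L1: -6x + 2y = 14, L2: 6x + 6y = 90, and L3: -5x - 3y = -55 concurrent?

No

The three lines meet at one point iff the augmented coefficient matrix [aᵢ bᵢ cᵢ] has rank < 3, i.e. its determinant vanishes.
Here the determinant is 288.
Nonzero, so no common point exists.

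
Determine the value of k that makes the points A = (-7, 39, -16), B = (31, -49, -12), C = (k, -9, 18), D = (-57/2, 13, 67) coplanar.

Coplanarity ⇔ det[AB; AC; AD] = 0.
Expanding, this is linear in k: (7200)k + (-7200) = 0.
So k = 1.

1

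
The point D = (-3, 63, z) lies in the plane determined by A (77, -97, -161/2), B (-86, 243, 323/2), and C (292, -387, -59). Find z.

Coplanarity requires AB · (AC × AD) = 0.
AB = (-163, 340, 242), AC = (215, -290, 43/2); the triple product is linear in z with coefficient -25830 and constant term 607005.
Setting it to zero: z = 47/2.

47/2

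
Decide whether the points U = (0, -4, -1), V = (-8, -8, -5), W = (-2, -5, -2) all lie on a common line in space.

UV = (-8, -4, -4), UW = (-2, -1, -1).
UV × UW = (0, 0, 0).
The cross product vanishes, so the three points are collinear.

Yes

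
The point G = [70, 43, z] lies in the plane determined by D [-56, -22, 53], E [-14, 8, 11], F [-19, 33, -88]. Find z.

Coplanarity requires DE · (DF × DG) = 0.
DE = (42, 30, -42), DF = (37, 55, -141); the triple product is linear in z with coefficient 1200 and constant term -21600.
Setting it to zero: z = 18.

18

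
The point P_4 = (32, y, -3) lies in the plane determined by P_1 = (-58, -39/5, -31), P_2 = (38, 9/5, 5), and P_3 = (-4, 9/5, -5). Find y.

-3

The plane through P_1, P_2, P_3 has equation −96x − 552y + (2016/5)z = -13128/5.
Substituting P_4: (-552)y + (-21408/5) = -13128/5, so y = -3.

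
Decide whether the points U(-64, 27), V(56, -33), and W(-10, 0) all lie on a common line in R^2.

Yes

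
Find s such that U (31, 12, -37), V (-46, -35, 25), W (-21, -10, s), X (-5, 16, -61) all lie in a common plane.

Normal to plane UVX: n = (880, -4080, -2000); plane equation n·P = 52320.
Requiring n·W = 52320: (-2000)s + (22320) = 52320.
So s = -15.

-15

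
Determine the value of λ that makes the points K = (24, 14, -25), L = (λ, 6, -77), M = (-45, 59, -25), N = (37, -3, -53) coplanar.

12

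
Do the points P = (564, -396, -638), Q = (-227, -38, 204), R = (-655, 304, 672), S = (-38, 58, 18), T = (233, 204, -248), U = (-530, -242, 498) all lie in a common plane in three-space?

Yes

The plane through P, Q, R has normal n = PQ × PR = (-120420, 9812, -117298) and equation n·X = 3033692.
Checking the remaining points: n·S = 3033692, n·T = 3033692, n·U = 3033692.
All equal 3033692, so all 6 points lie in one plane.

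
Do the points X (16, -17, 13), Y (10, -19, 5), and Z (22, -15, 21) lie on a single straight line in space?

Yes

XY = (-6, -2, -8), XZ = (6, 2, 8).
Each component of XZ is -1 times the corresponding component of XY, so XZ = -1·XY and the points are collinear.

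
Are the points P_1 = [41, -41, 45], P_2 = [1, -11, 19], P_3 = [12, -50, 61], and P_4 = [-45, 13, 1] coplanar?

With P_1 as base: P_1P_2 = (-40, 30, -26), P_1P_3 = (-29, -9, 16), P_1P_4 = (-86, 54, -44).
P_1P_3 × P_1P_4 = (-468, -2652, -2340).
P_1P_2 · (P_1P_3 × P_1P_4) = 0.
The scalar triple product vanishes, so the four points are coplanar.

Yes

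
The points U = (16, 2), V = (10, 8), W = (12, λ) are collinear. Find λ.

6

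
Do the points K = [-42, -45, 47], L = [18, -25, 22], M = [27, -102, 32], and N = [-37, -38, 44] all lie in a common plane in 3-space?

Yes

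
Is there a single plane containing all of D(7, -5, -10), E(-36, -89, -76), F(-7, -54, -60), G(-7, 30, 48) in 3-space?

With D as base: DE = (-43, -84, -66), DF = (-14, -49, -50), DG = (-14, 35, 58).
DF × DG = (-1092, 1512, -1176).
DE · (DF × DG) = -2436.
Since -2436 ≠ 0, the four points are not coplanar.

No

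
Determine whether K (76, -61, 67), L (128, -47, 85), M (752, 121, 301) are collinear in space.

Yes

KL = (52, 14, 18), KM = (676, 182, 234).
Each component of KM is 13 times the corresponding component of KL, so KM = 13·KL and the points are collinear.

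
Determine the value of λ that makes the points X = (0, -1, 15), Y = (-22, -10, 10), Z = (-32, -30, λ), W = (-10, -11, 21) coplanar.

Normal to plane XYW: n = (-104, 182, 130); plane equation n·P = 1768.
Requiring n·Z = 1768: (130)λ + (-2132) = 1768.
So λ = 30.

30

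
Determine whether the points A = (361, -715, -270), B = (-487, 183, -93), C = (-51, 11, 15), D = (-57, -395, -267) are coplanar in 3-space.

Yes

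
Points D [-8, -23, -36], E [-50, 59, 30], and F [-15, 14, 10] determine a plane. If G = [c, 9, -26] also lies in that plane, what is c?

-36

The plane through D, E, F has equation 1330x + 1470y − 980z = -9170.
Substituting G: (1330)c + (38710) = -9170, so c = -36.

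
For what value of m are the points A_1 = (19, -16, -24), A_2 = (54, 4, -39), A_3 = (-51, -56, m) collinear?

Collinearity requires A_1A_2 × A_1A_3 = 0; each component is linear in m.
The x-component gives (20)m + (-120) = 0, so m = 6.
The remaining components then also vanish.

6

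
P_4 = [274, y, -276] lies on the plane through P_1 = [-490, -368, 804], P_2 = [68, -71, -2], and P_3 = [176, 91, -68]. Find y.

Coplanarity requires P_1P_2 · (P_1P_3 × P_1P_4) = 0.
P_1P_2 = (558, 297, -806), P_1P_3 = (666, 459, -872); the triple product is linear in y with coefficient -50220 and constant term 3314520.
Setting it to zero: y = 66.

66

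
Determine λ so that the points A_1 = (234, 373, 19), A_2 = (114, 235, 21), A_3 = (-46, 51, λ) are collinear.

71/3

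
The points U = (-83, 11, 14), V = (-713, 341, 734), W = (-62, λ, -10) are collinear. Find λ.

0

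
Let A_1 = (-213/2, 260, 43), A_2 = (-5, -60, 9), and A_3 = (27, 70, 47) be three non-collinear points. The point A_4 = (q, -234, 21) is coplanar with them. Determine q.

Coplanarity requires A_1A_2 · (A_1A_3 × A_1A_4) = 0.
A_1A_2 = (203/2, -320, -34), A_1A_3 = (267/2, -190, 4); the triple product is linear in q with coefficient -7740 and constant term 1102950.
Setting it to zero: q = 285/2.

285/2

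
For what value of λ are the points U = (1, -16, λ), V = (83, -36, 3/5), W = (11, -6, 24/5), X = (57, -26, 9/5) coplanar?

Coplanarity ⇔ det[UV; UW; UX] = 0.
Expanding, this is linear in λ: (-60)λ + (0) = 0.
So λ = 0.

0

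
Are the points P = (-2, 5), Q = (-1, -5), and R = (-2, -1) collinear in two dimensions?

No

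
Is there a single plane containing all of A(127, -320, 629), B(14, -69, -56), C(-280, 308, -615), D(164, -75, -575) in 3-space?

No

A normal to the plane through A, B, C is n = AB × AC = (117936, 138223, 31193).
The plane has equation n·P = -9633091. For D: n·D = -8961196.
-8961196 ≠ -9633091, so D is off the plane.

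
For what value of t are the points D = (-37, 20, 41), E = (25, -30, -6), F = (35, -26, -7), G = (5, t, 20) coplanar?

6

Normal to plane DEF: n = (238, -408, 748); plane equation n·P = 13702.
Requiring n·G = 13702: (-408)t + (16150) = 13702.
So t = 6.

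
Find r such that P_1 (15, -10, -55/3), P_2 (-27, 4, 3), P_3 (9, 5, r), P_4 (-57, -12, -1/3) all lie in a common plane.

Coplanarity ⇔ det[P_1P_2; P_1P_3; P_1P_4] = 0.
Expanding, this is linear in r: (-1092)r + (-6552) = 0.
So r = -6.

-6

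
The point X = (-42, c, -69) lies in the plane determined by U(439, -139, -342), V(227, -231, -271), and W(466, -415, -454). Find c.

A normal to the plane is n = UV × UW = (29900, -21827, 60996).
X lies in the plane iff n · UX = 0.
This gives (-21827)c + (-763945) = 0, so c = -35.

-35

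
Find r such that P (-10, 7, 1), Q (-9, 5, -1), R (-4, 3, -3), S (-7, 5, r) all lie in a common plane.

Normal to plane PQR: n = (0, -8, 8); plane equation n·X = -48.
Requiring n·S = -48: (8)r + (-40) = -48.
So r = -1.

-1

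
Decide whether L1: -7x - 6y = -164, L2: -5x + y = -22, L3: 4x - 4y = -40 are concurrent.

Yes

The three lines meet at one point iff the augmented coefficient matrix [aᵢ bᵢ cᵢ] has rank < 3, i.e. its determinant vanishes.
Here the determinant is 0.
It vanishes, so the lines are concurrent at (8, 18).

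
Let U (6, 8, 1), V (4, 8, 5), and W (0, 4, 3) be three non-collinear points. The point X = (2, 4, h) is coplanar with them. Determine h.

-1

A normal to the plane is n = UV × UW = (16, -20, 8).
X lies in the plane iff n · UX = 0.
This gives (8)h + (8) = 0, so h = -1.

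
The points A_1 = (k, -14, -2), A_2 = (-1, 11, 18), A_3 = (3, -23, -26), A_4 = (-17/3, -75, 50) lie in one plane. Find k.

2/3

The points are coplanar iff A_1A_2 · (A_1A_3 × A_1A_4) = 0.
Expanding, this is linear in k: (4872)k + (-3248) = 0.
So k = 2/3.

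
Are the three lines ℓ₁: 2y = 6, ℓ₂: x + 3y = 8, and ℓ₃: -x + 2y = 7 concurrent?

Yes

Intersecting ℓ₁ and ℓ₂: solving the 2×2 system gives (x, y) = (-1, 3).
Substitute into ℓ₃: (-1)(-1) + (2)(3) = 7.
This equals 7, so (-1, 3) lies on all three lines and they are concurrent.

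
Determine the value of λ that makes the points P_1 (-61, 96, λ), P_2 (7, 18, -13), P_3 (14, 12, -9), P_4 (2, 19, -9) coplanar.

Coplanarity ⇔ det[P_1P_2; P_1P_3; P_1P_4] = 0.
Expanding, this is linear in λ: (23)λ + (2139) = 0.
So λ = -93.

-93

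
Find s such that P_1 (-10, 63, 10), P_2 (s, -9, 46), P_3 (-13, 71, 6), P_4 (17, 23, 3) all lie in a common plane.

17

Normal to plane P_1P_3P_4: n = (-216, -129, -96); plane equation n·P = -6927.
Requiring n·P_2 = -6927: (-216)s + (-3255) = -6927.
So s = 17.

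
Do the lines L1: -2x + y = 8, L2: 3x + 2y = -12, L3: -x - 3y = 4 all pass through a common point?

Yes

The three lines meet at one point iff the augmented coefficient matrix [aᵢ bᵢ cᵢ] has rank < 3, i.e. its determinant vanishes.
Here the determinant is 0.
It vanishes, so the lines are concurrent at (-4, 0).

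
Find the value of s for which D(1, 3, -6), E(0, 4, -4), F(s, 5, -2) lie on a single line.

Collinearity requires DE × DF = 0; each component is linear in s.
The y-component gives (2)s + (2) = 0, so s = -1.
The remaining components then also vanish.

-1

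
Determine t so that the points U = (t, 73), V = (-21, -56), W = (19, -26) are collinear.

151

The three points are collinear iff det[UV; UW] = 0.
This determinant is linear in t: (-30)t + (4530) = 0, so t = 151.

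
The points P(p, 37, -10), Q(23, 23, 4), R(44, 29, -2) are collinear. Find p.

Collinearity requires PQ × PR = 0; each component is linear in p.
The y-component gives (-6)p + (432) = 0, so p = 72.
The remaining components then also vanish.

72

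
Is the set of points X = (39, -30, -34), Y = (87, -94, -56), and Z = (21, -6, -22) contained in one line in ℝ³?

XY = (48, -64, -22), XZ = (-18, 24, 12).
XY × XZ = (-240, -180, 0).
The cross product is nonzero, so the points do not lie on one line.

No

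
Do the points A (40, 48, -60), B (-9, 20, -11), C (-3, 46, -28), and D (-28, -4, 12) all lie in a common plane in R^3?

No

The four points are coplanar iff the 3×3 determinant with rows AB, AC, AD is zero.
Rows: (-49, -28, 49), (-43, -2, 32), (-68, -52, 72).
Expanding along the first row: (-49)(1520) − (-28)(-920) + (49)(2100) = 2660.
Nonzero ⇒ not coplanar.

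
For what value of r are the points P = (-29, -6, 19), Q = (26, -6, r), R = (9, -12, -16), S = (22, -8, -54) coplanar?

-69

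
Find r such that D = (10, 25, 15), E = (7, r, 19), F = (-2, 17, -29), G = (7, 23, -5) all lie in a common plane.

23

Normal to plane DFG: n = (72, -108, 0); plane equation n·P = -1980.
Requiring n·E = -1980: (-108)r + (504) = -1980.
So r = 23.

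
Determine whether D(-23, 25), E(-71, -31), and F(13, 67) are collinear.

Yes

DE = (-48, -56), DF = (36, 42).
det[DE; DF] = (-48)(42) − (-56)(36) = 0.
The determinant is zero, so the points are collinear.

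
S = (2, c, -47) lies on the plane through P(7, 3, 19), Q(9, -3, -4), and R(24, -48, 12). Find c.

18

Coplanarity requires PQ · (PR × PS) = 0.
PQ = (2, -6, -23), PR = (17, -51, -7); the triple product is linear in c with coefficient -377 and constant term 6786.
Setting it to zero: c = 18.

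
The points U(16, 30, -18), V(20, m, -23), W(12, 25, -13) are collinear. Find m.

Direction UW = (-4, -5, 5). From the x-coordinate of V, the parameter along the line is τ = (20 − 16)/(-4) = -1.
Then m = 30 + (-1)·(-5) = 35.

35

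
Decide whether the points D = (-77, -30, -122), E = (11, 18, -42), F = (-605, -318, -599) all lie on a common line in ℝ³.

No

DE = (88, 48, 80), DF = (-528, -288, -477).
DE × DF = (144, -264, 0).
The cross product is nonzero, so the points do not lie on one line.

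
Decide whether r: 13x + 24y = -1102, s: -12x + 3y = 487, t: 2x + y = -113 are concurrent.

The three lines meet at one point iff the augmented coefficient matrix [aᵢ bᵢ cᵢ] has rank < 3, i.e. its determinant vanishes.
Here the determinant is -70.
Nonzero, so no common point exists.

No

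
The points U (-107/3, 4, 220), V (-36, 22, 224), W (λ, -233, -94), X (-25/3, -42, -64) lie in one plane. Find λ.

Coplanarity ⇔ det[UV; UW; UX] = 0.
Expanding, this is linear in λ: (4928)λ + (29568) = 0.
So λ = -6.

-6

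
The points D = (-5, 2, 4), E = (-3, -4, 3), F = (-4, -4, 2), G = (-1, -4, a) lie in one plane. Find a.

5

Coplanarity ⇔ det[DE; DF; DG] = 0.
Expanding, this is linear in a: (-6)a + (30) = 0.
So a = 5.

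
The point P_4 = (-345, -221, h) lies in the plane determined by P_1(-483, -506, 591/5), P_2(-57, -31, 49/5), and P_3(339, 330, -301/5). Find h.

33

The plane through P_1, P_2, P_3 has equation (29412/5)x − (65532/5)y − 34314z = -1326378/5.
Substituting P_4: (-34314)h + (4335432/5) = -1326378/5, so h = 33.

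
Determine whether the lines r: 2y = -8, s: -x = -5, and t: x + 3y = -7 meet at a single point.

The three lines meet at one point iff the augmented coefficient matrix [aᵢ bᵢ cᵢ] has rank < 3, i.e. its determinant vanishes.
Here the determinant is 0.
It vanishes, so the lines are concurrent at (5, -4).

Yes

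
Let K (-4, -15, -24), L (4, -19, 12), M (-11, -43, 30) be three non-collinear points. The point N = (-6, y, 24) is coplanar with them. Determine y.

A normal to the plane is n = KL × KM = (792, -684, -252).
N lies in the plane iff n · KN = 0.
This gives (-684)y + (-23940) = 0, so y = -35.

-35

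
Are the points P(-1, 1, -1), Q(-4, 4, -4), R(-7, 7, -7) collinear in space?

Yes

PQ = (-3, 3, -3), PR = (-6, 6, -6).
PQ × PR = (0, 0, 0).
The cross product vanishes, so the three points are collinear.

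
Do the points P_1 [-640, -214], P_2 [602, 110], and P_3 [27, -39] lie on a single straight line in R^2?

No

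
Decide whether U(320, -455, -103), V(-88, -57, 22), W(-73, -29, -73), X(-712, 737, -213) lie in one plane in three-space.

No

The four points are coplanar iff the 3×3 determinant with rows UV, UW, UX is zero.
Rows: (-408, 398, 125), (-393, 426, 30), (-1032, 1192, -110).
Expanding along the first row: (-408)(-82620) − (398)(74190) + (125)(-28824) = 578340.
Nonzero ⇒ not coplanar.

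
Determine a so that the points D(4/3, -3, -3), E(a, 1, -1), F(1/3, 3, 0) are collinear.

2/3

Collinearity requires DE × DF = 0; each component is linear in a.
The y-component gives (-3)a + (2) = 0, so a = 2/3.
The remaining components then also vanish.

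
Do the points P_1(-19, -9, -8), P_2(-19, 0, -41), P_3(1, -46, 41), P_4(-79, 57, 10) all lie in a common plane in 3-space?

With P_1 as base: P_1P_2 = (0, 9, -33), P_1P_3 = (20, -37, 49), P_1P_4 = (-60, 66, 18).
P_1P_3 × P_1P_4 = (-3900, -3300, -900).
P_1P_2 · (P_1P_3 × P_1P_4) = 0.
The scalar triple product vanishes, so the four points are coplanar.

Yes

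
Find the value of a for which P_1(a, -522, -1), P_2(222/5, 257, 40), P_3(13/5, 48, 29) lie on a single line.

-557/5

Collinearity requires P_1P_2 × P_1P_3 = 0; each component is linear in a.
The y-component gives (-11)a + (-6127/5) = 0, so a = -557/5.
The remaining components then also vanish.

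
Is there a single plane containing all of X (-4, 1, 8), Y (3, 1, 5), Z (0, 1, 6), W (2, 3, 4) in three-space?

No

The four points are coplanar iff the 3×3 determinant with rows XY, XZ, XW is zero.
Rows: (7, 0, -3), (4, 0, -2), (6, 2, -4).
Expanding along the first row: (7)(4) − (0)(-4) + (-3)(8) = 4.
Nonzero ⇒ not coplanar.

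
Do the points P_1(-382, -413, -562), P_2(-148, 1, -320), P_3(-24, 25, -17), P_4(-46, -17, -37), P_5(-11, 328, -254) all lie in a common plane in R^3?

The plane through P_1, P_2, P_3 has normal n = P_1P_2 × P_1P_3 = (119634, -40894, -45720) and equation n·P = -3116326.
Checking the remaining points: n·P_4 = -3116326, n·P_5 = -3116326.
All equal -3116326, so all 5 points lie in one plane.

Yes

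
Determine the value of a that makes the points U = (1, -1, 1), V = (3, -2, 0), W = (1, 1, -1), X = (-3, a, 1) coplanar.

3

Coplanarity ⇔ det[UV; UW; UX] = 0.
Expanding, this is linear in a: (4)a + (-12) = 0.
So a = 3.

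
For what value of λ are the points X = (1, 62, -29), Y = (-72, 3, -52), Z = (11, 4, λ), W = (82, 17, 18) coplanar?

-13

Normal to plane XYW: n = (-3808, 1568, 8064); plane equation n·P = -140448.
Requiring n·Z = -140448: (8064)λ + (-35616) = -140448.
So λ = -13.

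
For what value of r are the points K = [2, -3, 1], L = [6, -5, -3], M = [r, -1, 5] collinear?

-2

Collinearity requires KL × KM = 0; each component is linear in r.
The y-component gives (-4)r + (-8) = 0, so r = -2.
The remaining components then also vanish.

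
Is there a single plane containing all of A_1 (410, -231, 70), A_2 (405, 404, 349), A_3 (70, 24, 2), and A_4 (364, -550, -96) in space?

Yes

With A_1 as base: A_1A_2 = (-5, 635, 279), A_1A_3 = (-340, 255, -68), A_1A_4 = (-46, -319, -166).
A_1A_3 × A_1A_4 = (-64022, -53312, 120190).
A_1A_2 · (A_1A_3 × A_1A_4) = 0.
The scalar triple product vanishes, so the four points are coplanar.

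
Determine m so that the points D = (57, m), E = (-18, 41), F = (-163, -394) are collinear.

The three points are collinear iff det[DE; DF] = 0.
This determinant is linear in m: (-145)m + (38570) = 0, so m = 266.

266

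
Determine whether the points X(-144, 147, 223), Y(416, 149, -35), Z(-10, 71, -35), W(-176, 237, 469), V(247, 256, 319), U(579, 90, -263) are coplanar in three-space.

Yes

The plane through X, Y, Z has normal n = XY × XZ = (-20124, 109908, -42828) and equation n·P = 9503688.
Checking the remaining points: n·W = 9503688, n·V = 9503688, n·U = 9503688.
All equal 9503688, so all 6 points lie in one plane.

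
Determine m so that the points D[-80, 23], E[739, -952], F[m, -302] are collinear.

193

Collinearity: (F − D) must be parallel to (E − D) = (819, -975).
Cross-multiplying the components: (m − (-80))·(-975) = (-325)·(819).
Solving gives m = 193.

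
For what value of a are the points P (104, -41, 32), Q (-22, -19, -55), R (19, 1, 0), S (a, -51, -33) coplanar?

The points are coplanar iff PQ · (PR × PS) = 0.
Expanding, this is linear in a: (2950)a + (-118000) = 0.
So a = 40.

40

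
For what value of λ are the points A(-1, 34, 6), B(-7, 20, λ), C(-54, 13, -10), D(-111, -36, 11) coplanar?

The points are coplanar iff AB · (AC × AD) = 0.
Expanding, this is linear in λ: (1400)λ + (-29400) = 0.
So λ = 21.

21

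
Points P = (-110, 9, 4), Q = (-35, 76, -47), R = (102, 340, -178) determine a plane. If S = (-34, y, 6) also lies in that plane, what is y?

-124

The plane through P, Q, R has equation 4687x + 2838y + 10621z = -447544.
Substituting S: (2838)y + (-95632) = -447544, so y = -124.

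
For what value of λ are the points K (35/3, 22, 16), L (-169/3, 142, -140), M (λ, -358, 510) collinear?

227

Direction KL = (-68, 120, -156). From the y-coordinate of M, the parameter along the line is τ = (-358 − 22)/120 = -19/6.
Then λ = 35/3 + (-19/6)·(-68) = 227.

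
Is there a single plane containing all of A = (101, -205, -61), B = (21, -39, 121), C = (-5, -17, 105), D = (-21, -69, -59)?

The four points are coplanar iff the 3×3 determinant with rows AB, AC, AD is zero.
Rows: (-80, 166, 182), (-106, 188, 166), (-122, 136, 2).
Expanding along the first row: (-80)(-22200) − (166)(20040) + (182)(8520) = 0.
Zero determinant ⇒ coplanar.

Yes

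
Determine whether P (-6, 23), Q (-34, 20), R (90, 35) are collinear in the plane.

No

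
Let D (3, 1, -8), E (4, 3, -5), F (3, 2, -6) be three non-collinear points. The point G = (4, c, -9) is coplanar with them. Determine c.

1

The plane through D, E, F has equation 1x − 2y + 1z = -7.
Substituting G: (-2)c + (-5) = -7, so c = 1.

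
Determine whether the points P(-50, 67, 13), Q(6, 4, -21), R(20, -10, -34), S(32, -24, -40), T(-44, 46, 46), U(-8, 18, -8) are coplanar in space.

The plane through P, Q, R has normal n = PQ × PR = (343, 252, 98) and equation n·X = 1008.
Checking the remaining points: n·S = 1008, n·T = 1008, n·U = 1008.
All equal 1008, so all 6 points lie in one plane.

Yes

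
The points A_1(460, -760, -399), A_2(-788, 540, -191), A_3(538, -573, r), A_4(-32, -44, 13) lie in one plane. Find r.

Normal to plane A_1A_2A_4: n = (386672, 411840, -253968); plane equation n·P = -33796048.
Requiring n·A_3 = -33796048: (-253968)r + (-27954784) = -33796048.
So r = 23.

23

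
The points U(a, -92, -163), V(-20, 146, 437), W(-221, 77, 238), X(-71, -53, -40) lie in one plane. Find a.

-242

The points are coplanar iff UV · (UW × UX) = 0.
Expanding, this is linear in a: (6688)a + (1618496) = 0.
So a = -242.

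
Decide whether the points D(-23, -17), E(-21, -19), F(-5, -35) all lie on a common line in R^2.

Yes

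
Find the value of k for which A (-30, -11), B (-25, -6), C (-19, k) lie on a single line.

The three points are collinear iff det[AB; AC] = 0.
This determinant is linear in k: (5)k + (0) = 0, so k = 0.

0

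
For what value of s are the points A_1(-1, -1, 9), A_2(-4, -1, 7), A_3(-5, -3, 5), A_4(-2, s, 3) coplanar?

-9

The points are coplanar iff A_1A_2 · (A_1A_3 × A_1A_4) = 0.
Expanding, this is linear in s: (-4)s + (-36) = 0.
So s = -9.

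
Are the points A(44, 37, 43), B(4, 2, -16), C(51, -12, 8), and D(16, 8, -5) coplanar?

With A as base: AB = (-40, -35, -59), AC = (7, -49, -35), AD = (-28, -29, -48).
AC × AD = (1337, 1316, -1575).
AB · (AC × AD) = -6615.
Since -6615 ≠ 0, the four points are not coplanar.

No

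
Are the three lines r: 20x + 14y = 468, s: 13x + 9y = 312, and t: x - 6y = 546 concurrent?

Yes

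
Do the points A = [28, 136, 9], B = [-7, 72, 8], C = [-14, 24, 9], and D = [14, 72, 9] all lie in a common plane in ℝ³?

With A as base: AB = (-35, -64, -1), AC = (-42, -112, 0), AD = (-14, -64, 0).
AC × AD = (0, 0, 1120).
AB · (AC × AD) = -1120.
Since -1120 ≠ 0, the four points are not coplanar.

No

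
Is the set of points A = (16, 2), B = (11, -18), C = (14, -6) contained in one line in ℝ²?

AB = (-5, -20), AC = (-2, -8).
Checking proportionality: AC = 2/5·AB, so the vectors are parallel and the points are collinear.

Yes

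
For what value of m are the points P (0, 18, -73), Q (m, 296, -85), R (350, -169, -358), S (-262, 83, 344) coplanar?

-328

Normal to plane PRS: n = (-59454, -71280, -26244); plane equation n·X = 632772.
Requiring n·Q = 632772: (-59454)m + (-18868140) = 632772.
So m = -328.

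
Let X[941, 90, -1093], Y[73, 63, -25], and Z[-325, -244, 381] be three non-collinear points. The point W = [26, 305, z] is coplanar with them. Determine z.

102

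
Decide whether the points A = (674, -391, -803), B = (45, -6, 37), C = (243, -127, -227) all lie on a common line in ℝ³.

No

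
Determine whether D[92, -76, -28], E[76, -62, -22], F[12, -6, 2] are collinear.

Yes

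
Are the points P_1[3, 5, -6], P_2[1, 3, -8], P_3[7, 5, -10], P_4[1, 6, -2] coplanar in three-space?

Yes

A normal to the plane through P_1, P_2, P_3 is n = P_1P_2 × P_1P_3 = (8, -16, 8).
The plane has equation n·P = -104. For P_4: n·P_4 = -104.
Equal, so P_4 lies in the plane and all four are coplanar.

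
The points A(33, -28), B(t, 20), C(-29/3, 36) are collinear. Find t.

1

Collinearity: (B − A) must be parallel to (C − A) = (-128/3, 64).
Cross-multiplying the components: (t − 33)·(64) = (48)·(-128/3).
Solving gives t = 1.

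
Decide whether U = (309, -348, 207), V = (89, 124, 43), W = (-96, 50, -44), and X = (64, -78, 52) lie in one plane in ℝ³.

A normal to the plane through U, V, W is n = UV × UW = (-53200, 11200, 103600).
The plane has equation n·P = 1108800. For X: n·X = 1108800.
Equal, so X lies in the plane and all four are coplanar.

Yes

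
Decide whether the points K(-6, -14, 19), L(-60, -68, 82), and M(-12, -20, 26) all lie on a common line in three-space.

Yes

KL = (-54, -54, 63), KM = (-6, -6, 7).
KL × KM = (0, 0, 0).
The cross product vanishes, so the three points are collinear.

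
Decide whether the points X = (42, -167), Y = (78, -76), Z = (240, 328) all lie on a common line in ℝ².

No

XY = (36, 91), XZ = (198, 495).
det[XY; XZ] = (36)(495) − (91)(198) = -198.
The determinant is nonzero, so they are not collinear.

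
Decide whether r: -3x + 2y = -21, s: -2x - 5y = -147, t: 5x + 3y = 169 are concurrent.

No

Intersecting r and s: solving the 2×2 system gives (x, y) = (21, 21).
Substitute into t: (5)(21) + (3)(21) = 168.
But t requires 169 ≠ 168, so the three lines have no common point.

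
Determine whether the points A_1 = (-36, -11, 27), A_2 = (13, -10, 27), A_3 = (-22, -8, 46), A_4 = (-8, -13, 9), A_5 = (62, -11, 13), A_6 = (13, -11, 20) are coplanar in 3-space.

Yes

The plane through A_1, A_2, A_3 has normal n = A_1A_2 × A_1A_3 = (19, -931, 133) and equation n·P = 13148.
Checking the remaining points: n·A_4 = 13148, n·A_5 = 13148, n·A_6 = 13148.
All equal 13148, so all 6 points lie in one plane.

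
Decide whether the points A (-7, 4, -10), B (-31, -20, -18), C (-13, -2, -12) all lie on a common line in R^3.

Yes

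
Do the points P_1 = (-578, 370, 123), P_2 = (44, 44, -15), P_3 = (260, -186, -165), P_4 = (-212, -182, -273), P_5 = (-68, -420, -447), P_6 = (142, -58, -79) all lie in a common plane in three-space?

The plane through P_1, P_2, P_3 has normal n = P_1P_2 × P_1P_3 = (17160, 63492, -72644) and equation n·P = 4638348.
Checking the remaining points: n·P_4 = 4638348, n·P_5 = 4638348, n·P_6 = 4493060.
Since n·P_6 = 4493060 ≠ 4638348, P_6 is off the plane and the points are not all coplanar.

No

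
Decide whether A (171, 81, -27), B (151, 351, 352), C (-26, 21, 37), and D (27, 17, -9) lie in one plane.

A normal to the plane through A, B, C is n = AB × AC = (40020, -73383, 54390).
The plane has equation n·P = -569133. For D: n·D = -656481.
-656481 ≠ -569133, so D is off the plane.

No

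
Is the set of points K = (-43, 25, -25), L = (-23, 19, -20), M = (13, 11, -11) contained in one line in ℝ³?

No

KL = (20, -6, 5), KM = (56, -14, 14).
KL × KM = (-14, 0, 56).
The cross product is nonzero, so the points do not lie on one line.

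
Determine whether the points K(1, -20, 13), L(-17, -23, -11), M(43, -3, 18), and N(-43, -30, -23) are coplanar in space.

No

A normal to the plane through K, L, M is n = KL × KM = (393, -918, -180).
The plane has equation n·P = 16413. For N: n·N = 14781.
14781 ≠ 16413, so N is off the plane.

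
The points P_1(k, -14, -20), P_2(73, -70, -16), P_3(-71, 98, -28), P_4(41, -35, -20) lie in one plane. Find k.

25

The points are coplanar iff P_1P_2 · (P_1P_3 × P_1P_4) = 0.
Expanding, this is linear in k: (252)k + (-6300) = 0.
So k = 25.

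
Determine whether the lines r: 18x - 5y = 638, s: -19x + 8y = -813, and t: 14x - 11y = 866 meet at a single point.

The three lines meet at one point iff the augmented coefficient matrix [aᵢ bᵢ cᵢ] has rank < 3, i.e. its determinant vanishes.
Here the determinant is 256.
Nonzero, so no common point exists.

No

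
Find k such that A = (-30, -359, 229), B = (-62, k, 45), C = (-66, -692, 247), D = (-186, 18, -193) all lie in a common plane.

73

Normal to plane ACD: n = (133740, -18000, -65520); plane equation n·P = -12554280.
Requiring n·B = -12554280: (-18000)k + (-11240280) = -12554280.
So k = 73.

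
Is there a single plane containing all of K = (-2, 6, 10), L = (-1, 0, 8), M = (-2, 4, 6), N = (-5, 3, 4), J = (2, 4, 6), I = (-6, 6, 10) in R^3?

No

The plane through K, L, M has normal n = KL × KM = (20, 4, -2) and equation n·P = -36.
Checking the remaining points: n·N = -96, n·J = 44, n·I = -116.
Since n·N = -96 ≠ -36, N is off the plane and the points are not all coplanar.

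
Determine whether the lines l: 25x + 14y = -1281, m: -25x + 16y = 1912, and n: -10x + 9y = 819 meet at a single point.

The three lines meet at one point iff the augmented coefficient matrix [aᵢ bᵢ cᵢ] has rank < 3, i.e. its determinant vanishes.
Here the determinant is -365.
Nonzero, so no common point exists.

No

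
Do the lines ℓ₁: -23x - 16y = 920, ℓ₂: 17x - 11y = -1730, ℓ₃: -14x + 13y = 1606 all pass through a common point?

Yes

The three lines meet at one point iff the augmented coefficient matrix [aᵢ bᵢ cᵢ] has rank < 3, i.e. its determinant vanishes.
Here the determinant is 0.
It vanishes, so the lines are concurrent at (-72, 46).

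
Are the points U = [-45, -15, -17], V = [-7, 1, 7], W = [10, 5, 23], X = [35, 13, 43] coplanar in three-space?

Yes

The four points are coplanar iff the 3×3 determinant with rows UV, UW, UX is zero.
Rows: (38, 16, 24), (55, 20, 40), (80, 28, 60).
Expanding along the first row: (38)(80) − (16)(100) + (24)(-60) = 0.
Zero determinant ⇒ coplanar.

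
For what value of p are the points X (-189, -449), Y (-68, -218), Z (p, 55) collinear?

The three points are collinear iff det[XY; XZ] = 0.
This determinant is linear in p: (-231)p + (17325) = 0, so p = 75.

75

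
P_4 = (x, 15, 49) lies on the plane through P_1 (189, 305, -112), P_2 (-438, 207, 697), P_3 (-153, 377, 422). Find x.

-78

The plane through P_1, P_2, P_3 has equation −110580x + 58140y − 78660z = 5643000.
Substituting P_4: (-110580)x + (-2982240) = 5643000, so x = -78.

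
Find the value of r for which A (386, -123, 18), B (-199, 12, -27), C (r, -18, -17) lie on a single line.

Direction AB = (-585, 135, -45). From the y-coordinate of C, the parameter along the line is τ = (-18 − (-123))/135 = 7/9.
Then r = 386 + 7/9·(-585) = -69.

-69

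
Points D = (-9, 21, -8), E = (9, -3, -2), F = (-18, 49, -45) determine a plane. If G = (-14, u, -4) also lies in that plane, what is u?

25

The plane through D, E, F has equation 720x + 612y + 288z = 4068.
Substituting G: (612)u + (-11232) = 4068, so u = 25.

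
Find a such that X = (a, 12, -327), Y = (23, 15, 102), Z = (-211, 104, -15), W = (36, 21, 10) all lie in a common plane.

179

Coplanarity ⇔ det[XY; XZ; XW] = 0.
Expanding, this is linear in a: (7486)a + (-1339994) = 0.
So a = 179.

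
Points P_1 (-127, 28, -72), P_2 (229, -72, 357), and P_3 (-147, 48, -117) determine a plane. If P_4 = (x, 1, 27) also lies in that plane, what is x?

The plane through P_1, P_2, P_3 has equation −4080x + 7440y + 5120z = 357840.
Substituting P_4: (-4080)x + (145680) = 357840, so x = -52.

-52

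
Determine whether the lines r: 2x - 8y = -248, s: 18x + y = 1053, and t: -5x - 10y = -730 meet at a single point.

Intersecting r and s: solving the 2×2 system gives (x, y) = (56, 45).
Substitute into t: (-5)(56) + (-10)(45) = -730.
This equals -730, so (56, 45) lies on all three lines and they are concurrent.

Yes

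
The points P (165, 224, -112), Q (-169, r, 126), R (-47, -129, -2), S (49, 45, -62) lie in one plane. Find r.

Normal to plane PRS: n = (2040, -2160, -3000); plane equation n·X = 188760.
Requiring n·Q = 188760: (-2160)r + (-722760) = 188760.
So r = -422.

-422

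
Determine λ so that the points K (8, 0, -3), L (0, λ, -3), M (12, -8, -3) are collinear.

16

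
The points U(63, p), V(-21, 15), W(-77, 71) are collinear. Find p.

-69

The three points are collinear iff det[UV; UW] = 0.
This determinant is linear in p: (-56)p + (-3864) = 0, so p = -69.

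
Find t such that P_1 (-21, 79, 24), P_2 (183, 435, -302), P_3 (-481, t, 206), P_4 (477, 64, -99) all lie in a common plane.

3

Normal to plane P_1P_2P_4: n = (-48678, -137256, -180348); plane equation n·P = -14149338.
Requiring n·P_3 = -14149338: (-137256)t + (-13737570) = -14149338.
So t = 3.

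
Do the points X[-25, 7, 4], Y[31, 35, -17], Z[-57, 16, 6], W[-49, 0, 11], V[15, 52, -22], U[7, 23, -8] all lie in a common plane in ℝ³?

The plane through X, Y, Z has normal n = XY × XZ = (245, 560, 1400) and equation n·P = 3395.
Checking the remaining points: n·W = 3395, n·V = 1995, n·U = 3395.
Since n·V = 1995 ≠ 3395, V is off the plane and the points are not all coplanar.

No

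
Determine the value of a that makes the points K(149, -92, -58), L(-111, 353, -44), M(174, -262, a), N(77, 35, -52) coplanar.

Normal to plane KLN: n = (892, 552, -980); plane equation n·P = 138964.
Requiring n·M = 138964: (-980)a + (10584) = 138964.
So a = -131.

-131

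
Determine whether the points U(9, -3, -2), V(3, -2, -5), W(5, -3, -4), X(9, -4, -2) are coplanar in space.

A normal to the plane through U, V, W is n = UV × UW = (-2, 0, 4).
The plane has equation n·P = -26. For X: n·X = -26.
Equal, so X lies in the plane and all four are coplanar.

Yes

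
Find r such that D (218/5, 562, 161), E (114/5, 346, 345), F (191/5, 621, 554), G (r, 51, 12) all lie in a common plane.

9

Normal to plane DEF: n = (-95744, 35904/5, -11968/5); plane equation n·P = -2620992/5.
Requiring n·G = -2620992/5: (-95744)r + (1687488/5) = -2620992/5.
So r = 9.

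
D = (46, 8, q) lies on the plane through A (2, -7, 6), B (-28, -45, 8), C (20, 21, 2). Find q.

25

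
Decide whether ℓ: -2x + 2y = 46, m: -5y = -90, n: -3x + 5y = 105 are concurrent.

Yes

The three lines meet at one point iff the augmented coefficient matrix [aᵢ bᵢ cᵢ] has rank < 3, i.e. its determinant vanishes.
Here the determinant is 0.
It vanishes, so the lines are concurrent at (-5, 18).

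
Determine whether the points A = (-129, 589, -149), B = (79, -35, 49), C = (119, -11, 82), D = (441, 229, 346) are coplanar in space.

With A as base: AB = (208, -624, 198), AC = (248, -600, 231), AD = (570, -360, 495).
AC × AD = (-213840, 8910, 252720).
AB · (AC × AD) = 0.
The scalar triple product vanishes, so the four points are coplanar.

Yes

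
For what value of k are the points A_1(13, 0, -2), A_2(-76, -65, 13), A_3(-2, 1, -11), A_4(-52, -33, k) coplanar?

-5

The points are coplanar iff A_1A_2 · (A_1A_3 × A_1A_4) = 0.
Expanding, this is linear in k: (-1064)k + (-5320) = 0.
So k = -5.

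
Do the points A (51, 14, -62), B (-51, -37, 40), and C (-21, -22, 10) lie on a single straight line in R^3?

AB = (-102, -51, 102), AC = (-72, -36, 72).
Each component of AC is 12/17 times the corresponding component of AB, so AC = 12/17·AB and the points are collinear.

Yes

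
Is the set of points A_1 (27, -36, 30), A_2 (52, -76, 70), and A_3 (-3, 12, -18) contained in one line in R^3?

A_1A_2 = (25, -40, 40), A_1A_3 = (-30, 48, -48).
A_1A_2 × A_1A_3 = (0, 0, 0).
The cross product vanishes, so the three points are collinear.

Yes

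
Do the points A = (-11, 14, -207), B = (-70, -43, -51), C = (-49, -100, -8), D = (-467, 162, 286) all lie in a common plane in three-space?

No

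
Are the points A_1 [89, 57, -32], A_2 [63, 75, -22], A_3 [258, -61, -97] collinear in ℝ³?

No

A_1A_2 = (-26, 18, 10), A_1A_3 = (169, -118, -65).
A_1A_2 × A_1A_3 = (10, 0, 26).
The cross product is nonzero, so the points do not lie on one line.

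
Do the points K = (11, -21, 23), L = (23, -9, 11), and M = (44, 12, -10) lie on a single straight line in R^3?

KL = (12, 12, -12), KM = (33, 33, -33).
KL × KM = (0, 0, 0).
The cross product vanishes, so the three points are collinear.

Yes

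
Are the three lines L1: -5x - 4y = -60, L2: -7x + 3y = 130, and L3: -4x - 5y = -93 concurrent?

No

Lines aᵢx + bᵢy = cᵢ with pairwise distinct directions are concurrent exactly when det[aᵢ bᵢ cᵢ] = 0.
Here the determinant is 9.
Nonzero, so no common point exists.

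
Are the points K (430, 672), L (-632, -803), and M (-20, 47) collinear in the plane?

KL = (-1062, -1475), KM = (-450, -625).
det[KL; KM] = (-1062)(-625) − (-1475)(-450) = 0.
The determinant is zero, so the points are collinear.

Yes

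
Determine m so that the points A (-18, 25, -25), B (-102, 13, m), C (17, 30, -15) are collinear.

-49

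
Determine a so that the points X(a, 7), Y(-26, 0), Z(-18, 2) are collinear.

Collinearity: (X − Y) must be parallel to (Z − Y) = (8, 2).
Cross-multiplying the components: (a − (-26))·(2) = (7)·(8).
Solving gives a = 2.

2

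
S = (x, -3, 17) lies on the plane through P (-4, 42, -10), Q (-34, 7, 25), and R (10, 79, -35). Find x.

-16

Coplanarity requires PQ · (PR × PS) = 0.
PQ = (-30, -35, 35), PR = (14, 37, -25); the triple product is linear in x with coefficient -420 and constant term -6720.
Setting it to zero: x = -16.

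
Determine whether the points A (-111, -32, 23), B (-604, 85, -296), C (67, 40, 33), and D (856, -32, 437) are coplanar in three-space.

The four points are coplanar iff the 3×3 determinant with rows AB, AC, AD is zero.
Rows: (-493, 117, -319), (178, 72, 10), (967, 0, 414).
Expanding along the first row: (-493)(29808) − (117)(64022) + (-319)(-69624) = 24138.
Nonzero ⇒ not coplanar.

No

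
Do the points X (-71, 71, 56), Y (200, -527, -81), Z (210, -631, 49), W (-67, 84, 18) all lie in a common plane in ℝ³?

With X as base: XY = (271, -598, -137), XZ = (281, -702, -7), XW = (4, 13, -38).
XZ × XW = (26767, 10650, 6461).
XY · (XZ × XW) = 0.
The scalar triple product vanishes, so the four points are coplanar.

Yes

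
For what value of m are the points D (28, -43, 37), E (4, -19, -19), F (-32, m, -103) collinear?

Direction DE = (-24, 24, -56). From the x-coordinate of F, the parameter along the line is τ = (-32 − 28)/(-24) = 5/2.
Then m = (-43) + 5/2·(24) = 17.

17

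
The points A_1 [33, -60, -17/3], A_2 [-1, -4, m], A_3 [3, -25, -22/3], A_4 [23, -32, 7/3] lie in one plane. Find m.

1

The points are coplanar iff A_1A_2 · (A_1A_3 × A_1A_4) = 0.
Expanding, this is linear in m: (-490)m + (490) = 0.
So m = 1.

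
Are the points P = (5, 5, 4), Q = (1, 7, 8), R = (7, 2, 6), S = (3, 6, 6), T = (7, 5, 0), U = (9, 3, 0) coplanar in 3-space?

Yes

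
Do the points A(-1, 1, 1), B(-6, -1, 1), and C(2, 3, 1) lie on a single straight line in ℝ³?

AB = (-5, -2, 0), AC = (3, 2, 0).
Comparing components 1 and 2: (-5)(2) − (-2)(3) = -4 ≠ 0, so AB and AC are not parallel and the points are not collinear.

No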